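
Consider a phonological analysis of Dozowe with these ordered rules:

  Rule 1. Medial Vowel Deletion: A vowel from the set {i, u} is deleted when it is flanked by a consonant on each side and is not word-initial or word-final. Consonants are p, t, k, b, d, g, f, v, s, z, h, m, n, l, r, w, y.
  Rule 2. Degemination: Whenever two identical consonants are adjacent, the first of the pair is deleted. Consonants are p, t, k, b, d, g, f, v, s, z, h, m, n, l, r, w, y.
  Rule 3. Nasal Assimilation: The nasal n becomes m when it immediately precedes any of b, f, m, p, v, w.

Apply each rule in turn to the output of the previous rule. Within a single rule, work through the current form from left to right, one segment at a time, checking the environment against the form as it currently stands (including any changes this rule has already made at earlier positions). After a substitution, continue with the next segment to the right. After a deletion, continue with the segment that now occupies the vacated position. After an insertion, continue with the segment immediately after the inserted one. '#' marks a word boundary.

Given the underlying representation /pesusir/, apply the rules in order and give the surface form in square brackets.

[pesr]

Rule 1 Medial Vowel Deletion: [pesusir] → [pessr]
Rule 2 Degemination: [pessr] → [pesr]
Rule 3 Nasal Assimilation: no change — [pesr]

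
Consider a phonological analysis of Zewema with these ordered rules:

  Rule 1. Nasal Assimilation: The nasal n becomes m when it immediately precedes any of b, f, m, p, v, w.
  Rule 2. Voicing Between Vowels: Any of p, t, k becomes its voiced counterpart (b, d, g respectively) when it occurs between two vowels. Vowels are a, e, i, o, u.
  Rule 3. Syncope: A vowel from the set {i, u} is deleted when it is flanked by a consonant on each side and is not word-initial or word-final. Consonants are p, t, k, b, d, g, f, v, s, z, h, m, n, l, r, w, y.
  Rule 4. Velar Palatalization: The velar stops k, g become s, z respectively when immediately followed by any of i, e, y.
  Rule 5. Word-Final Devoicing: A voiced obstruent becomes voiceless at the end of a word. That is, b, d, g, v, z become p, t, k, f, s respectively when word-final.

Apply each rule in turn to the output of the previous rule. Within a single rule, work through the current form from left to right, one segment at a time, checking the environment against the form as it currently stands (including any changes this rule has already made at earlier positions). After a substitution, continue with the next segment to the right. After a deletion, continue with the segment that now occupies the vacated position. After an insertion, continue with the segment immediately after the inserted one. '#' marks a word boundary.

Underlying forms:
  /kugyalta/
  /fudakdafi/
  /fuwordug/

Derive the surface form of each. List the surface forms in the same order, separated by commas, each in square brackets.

[kzyalta], [fdakdafi], [fwordk]

/kugyalta/:
  Rule 1 Nasal Assimilation: no change — [kugyalta]
  Rule 2 Voicing Between Vowels: no change — [kugyalta]
  Rule 3 Syncope: [kugyalta] → [kgyalta]
  Rule 4 Velar Palatalization: [kgyalta] → [kzyalta]
  Rule 5 Word-Final Devoicing: no change — [kzyalta]
/fudakdafi/:
  Rule 1 Nasal Assimilation: no change — [fudakdafi]
  Rule 2 Voicing Between Vowels: no change — [fudakdafi]
  Rule 3 Syncope: [fudakdafi] → [fdakdafi]
  Rule 4 Velar Palatalization: no change — [fdakdafi]
  Rule 5 Word-Final Devoicing: no change — [fdakdafi]
/fuwordug/:
  Rule 1 Nasal Assimilation: no change — [fuwordug]
  Rule 2 Voicing Between Vowels: no change — [fuwordug]
  Rule 3 Syncope: [fuwordug] → [fwordg]
  Rule 4 Velar Palatalization: no change — [fwordg]
  Rule 5 Word-Final Devoicing: [fwordg] → [fwordk]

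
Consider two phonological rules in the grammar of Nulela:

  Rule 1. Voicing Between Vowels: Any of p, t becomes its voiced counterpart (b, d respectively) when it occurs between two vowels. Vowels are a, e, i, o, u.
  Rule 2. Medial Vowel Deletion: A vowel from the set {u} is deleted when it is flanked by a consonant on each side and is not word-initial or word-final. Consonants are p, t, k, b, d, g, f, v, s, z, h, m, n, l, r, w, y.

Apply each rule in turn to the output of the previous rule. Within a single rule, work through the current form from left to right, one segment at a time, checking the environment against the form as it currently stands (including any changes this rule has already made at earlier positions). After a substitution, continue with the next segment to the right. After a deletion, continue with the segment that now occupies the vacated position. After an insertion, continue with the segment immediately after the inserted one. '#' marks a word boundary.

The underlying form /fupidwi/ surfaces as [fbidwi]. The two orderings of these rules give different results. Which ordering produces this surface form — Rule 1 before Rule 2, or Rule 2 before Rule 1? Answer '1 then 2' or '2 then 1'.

Order 1 then 2:
  1 Voicing Between Vowels: [fupidwi] → [fubidwi]
  2 Medial Vowel Deletion: [fubidwi] → [fbidwi]
  result: [fbidwi]
Order 2 then 1:
  2 Medial Vowel Deletion: [fupidwi] → [fpidwi]
  1 Voicing Between Vowels: no change — [fpidwi]
  result: [fpidwi]

1 then 2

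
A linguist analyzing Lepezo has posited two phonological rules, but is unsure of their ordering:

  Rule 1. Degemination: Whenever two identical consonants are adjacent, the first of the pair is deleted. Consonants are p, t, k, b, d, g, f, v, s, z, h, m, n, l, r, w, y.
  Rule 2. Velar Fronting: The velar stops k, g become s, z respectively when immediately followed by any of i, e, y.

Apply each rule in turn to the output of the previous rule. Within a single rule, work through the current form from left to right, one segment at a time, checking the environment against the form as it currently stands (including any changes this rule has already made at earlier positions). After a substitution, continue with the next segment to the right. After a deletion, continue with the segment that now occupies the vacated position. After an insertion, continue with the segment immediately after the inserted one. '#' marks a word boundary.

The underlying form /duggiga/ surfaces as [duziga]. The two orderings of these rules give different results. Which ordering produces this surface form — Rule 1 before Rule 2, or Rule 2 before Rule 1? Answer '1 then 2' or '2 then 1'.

Order 1 then 2:
  1 Degemination: [duggiga] → [dugiga]
  2 Velar Fronting: [dugiga] → [duziga]
  result: [duziga]
Order 2 then 1:
  2 Velar Fronting: [duggiga] → [dugziga]
  1 Degemination: no change — [dugziga]
  result: [dugziga]

1 then 2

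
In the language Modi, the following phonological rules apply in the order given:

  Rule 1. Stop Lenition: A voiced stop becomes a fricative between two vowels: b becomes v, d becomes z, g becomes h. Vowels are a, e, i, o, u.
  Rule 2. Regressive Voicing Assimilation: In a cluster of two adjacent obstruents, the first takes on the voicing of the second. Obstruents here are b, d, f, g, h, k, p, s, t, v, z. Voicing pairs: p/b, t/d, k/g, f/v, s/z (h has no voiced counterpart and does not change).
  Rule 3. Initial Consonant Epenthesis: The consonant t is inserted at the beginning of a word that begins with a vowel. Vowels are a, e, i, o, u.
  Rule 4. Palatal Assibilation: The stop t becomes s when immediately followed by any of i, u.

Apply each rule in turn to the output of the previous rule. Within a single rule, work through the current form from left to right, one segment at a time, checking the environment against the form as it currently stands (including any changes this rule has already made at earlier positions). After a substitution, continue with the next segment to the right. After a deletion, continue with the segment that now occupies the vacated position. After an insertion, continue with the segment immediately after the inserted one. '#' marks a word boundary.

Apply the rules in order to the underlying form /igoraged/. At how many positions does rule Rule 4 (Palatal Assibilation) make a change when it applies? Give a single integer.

Rule 1 Stop Lenition: [igoraged] → [ihorahed]
Rule 2 Regressive Voicing Assimilation: no change — [ihorahed]
Rule 3 Initial Consonant Epenthesis: [ihorahed] → [tihorahed]
Rule 4 Palatal Assibilation: [tihorahed] → [sihorahed]
Rule Rule 4 changed 1 position(s).

1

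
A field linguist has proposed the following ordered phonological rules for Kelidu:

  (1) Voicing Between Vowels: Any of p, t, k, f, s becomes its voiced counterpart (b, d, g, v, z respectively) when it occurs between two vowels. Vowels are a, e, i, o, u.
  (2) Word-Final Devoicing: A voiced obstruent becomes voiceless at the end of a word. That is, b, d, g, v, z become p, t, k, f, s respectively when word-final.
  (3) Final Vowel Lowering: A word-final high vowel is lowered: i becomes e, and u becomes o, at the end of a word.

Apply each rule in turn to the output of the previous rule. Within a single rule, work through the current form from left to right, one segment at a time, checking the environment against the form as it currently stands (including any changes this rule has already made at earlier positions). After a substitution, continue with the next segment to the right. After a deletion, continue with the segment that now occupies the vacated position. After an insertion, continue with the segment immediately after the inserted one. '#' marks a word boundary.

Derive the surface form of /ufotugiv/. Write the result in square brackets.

(1) Voicing Between Vowels: [ufotugiv] → [uvodugiv]
(2) Word-Final Devoicing: [uvodugiv] → [uvodugif]
(3) Final Vowel Lowering: no change — [uvodugif]

[uvodugif]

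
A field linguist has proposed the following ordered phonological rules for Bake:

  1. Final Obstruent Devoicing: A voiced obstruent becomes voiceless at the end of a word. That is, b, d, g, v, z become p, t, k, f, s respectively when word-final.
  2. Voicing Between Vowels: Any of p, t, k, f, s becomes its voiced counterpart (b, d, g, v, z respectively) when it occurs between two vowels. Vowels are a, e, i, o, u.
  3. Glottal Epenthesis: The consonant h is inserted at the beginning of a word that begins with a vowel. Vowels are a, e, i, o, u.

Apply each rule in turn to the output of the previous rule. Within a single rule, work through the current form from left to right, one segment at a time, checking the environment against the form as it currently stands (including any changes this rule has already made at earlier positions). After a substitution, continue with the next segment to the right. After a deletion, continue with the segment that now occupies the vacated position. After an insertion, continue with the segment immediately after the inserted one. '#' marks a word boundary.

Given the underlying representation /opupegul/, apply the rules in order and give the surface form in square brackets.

[hobubegul]

1 Final Obstruent Devoicing: no change — [opupegul]
2 Voicing Between Vowels: [opupegul] → [obubegul]
3 Glottal Epenthesis: [obubegul] → [hobubegul]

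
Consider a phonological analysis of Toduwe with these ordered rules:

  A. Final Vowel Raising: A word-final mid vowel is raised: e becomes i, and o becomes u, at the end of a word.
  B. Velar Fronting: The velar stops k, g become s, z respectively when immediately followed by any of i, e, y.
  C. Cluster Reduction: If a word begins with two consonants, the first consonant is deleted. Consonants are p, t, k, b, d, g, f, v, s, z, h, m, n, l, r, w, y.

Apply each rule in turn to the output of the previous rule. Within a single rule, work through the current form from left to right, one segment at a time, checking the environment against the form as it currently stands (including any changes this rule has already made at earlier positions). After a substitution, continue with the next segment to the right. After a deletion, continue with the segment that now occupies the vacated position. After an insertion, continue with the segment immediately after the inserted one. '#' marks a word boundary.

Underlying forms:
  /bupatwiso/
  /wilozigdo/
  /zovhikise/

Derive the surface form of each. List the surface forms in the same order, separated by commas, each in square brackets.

[bupatwisu], [wilozigdu], [zovhisisi]

/bupatwiso/:
  A Final Vowel Raising: [bupatwiso] → [bupatwisu]
  B Velar Fronting: no change — [bupatwisu]
  C Cluster Reduction: no change — [bupatwisu]
/wilozigdo/:
  A Final Vowel Raising: [wilozigdo] → [wilozigdu]
  B Velar Fronting: no change — [wilozigdu]
  C Cluster Reduction: no change — [wilozigdu]
/zovhikise/:
  A Final Vowel Raising: [zovhikise] → [zovhikisi]
  B Velar Fronting: [zovhikisi] → [zovhisisi]
  C Cluster Reduction: no change — [zovhisisi]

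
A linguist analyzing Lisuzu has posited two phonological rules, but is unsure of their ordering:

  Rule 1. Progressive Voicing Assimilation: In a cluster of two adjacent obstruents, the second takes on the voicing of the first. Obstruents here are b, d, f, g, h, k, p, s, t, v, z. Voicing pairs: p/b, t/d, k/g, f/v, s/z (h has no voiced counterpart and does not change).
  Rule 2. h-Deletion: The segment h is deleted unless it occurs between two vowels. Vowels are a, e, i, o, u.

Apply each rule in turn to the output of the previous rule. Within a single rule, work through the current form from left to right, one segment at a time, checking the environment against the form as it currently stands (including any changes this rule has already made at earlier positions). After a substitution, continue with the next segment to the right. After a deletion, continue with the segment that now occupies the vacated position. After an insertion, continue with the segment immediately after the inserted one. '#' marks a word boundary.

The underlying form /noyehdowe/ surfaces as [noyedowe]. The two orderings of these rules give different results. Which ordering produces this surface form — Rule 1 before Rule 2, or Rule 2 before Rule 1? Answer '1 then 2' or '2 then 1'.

Order 1 then 2:
  1 Progressive Voicing Assimilation: [noyehdowe] → [noyehtowe]
  2 h-Deletion: [noyehtowe] → [noyetowe]
  result: [noyetowe]
Order 2 then 1:
  2 h-Deletion: [noyehdowe] → [noyedowe]
  1 Progressive Voicing Assimilation: no change — [noyedowe]
  result: [noyedowe]

2 then 1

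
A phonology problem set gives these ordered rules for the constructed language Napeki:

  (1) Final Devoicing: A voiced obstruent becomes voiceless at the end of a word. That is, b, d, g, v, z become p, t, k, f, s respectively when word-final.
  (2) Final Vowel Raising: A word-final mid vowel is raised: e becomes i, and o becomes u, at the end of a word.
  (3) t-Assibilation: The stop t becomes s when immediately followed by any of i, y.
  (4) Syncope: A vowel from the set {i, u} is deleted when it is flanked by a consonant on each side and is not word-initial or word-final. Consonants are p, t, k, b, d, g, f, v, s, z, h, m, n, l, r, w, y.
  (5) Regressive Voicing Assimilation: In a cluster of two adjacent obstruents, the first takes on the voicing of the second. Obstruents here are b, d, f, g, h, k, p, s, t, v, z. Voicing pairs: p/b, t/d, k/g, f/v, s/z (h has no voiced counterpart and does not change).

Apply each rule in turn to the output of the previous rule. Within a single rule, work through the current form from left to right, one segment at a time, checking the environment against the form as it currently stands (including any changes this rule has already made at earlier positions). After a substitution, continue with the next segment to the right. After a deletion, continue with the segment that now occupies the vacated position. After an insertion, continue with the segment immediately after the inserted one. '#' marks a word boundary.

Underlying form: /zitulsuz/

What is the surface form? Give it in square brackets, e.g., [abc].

(1) Final Devoicing: [zitulsuz] → [zitulsus]
(2) Final Vowel Raising: no change — [zitulsus]
(3) t-Assibilation: no change — [zitulsus]
(4) Syncope: [zitulsus] → [ztlss]
(5) Regressive Voicing Assimilation: [ztlss] → [stlss]

[stlss]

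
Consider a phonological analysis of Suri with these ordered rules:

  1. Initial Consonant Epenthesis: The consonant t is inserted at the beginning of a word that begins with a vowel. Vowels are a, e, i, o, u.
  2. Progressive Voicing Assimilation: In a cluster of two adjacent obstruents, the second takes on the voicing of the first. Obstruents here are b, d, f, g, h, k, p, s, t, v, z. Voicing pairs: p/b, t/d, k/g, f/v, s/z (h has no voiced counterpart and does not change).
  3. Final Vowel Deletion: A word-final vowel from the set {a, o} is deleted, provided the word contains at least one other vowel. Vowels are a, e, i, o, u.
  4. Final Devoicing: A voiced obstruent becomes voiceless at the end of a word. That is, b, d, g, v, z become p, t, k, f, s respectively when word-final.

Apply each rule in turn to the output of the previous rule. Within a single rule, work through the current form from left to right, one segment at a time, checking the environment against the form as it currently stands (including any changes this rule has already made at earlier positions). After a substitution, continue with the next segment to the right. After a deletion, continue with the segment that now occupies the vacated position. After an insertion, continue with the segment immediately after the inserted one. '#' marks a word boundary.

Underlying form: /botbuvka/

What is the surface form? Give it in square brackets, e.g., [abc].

1 Initial Consonant Epenthesis: no change — [botbuvka]
2 Progressive Voicing Assimilation: [botbuvka] → [botpuvga]
3 Final Vowel Deletion: [botpuvga] → [botpuvg]
4 Final Devoicing: [botpuvg] → [botpuvk]

[botpuvk]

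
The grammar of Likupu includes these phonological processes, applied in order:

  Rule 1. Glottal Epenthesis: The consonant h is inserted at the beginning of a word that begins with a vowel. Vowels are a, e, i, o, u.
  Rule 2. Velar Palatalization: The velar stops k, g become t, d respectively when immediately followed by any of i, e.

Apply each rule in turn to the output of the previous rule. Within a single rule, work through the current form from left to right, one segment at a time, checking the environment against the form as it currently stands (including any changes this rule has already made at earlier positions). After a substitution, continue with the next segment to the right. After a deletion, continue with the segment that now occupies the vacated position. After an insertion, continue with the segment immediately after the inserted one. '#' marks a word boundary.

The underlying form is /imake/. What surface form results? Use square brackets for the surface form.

Rule 1 Glottal Epenthesis: [imake] → [himake]
Rule 2 Velar Palatalization: [himake] → [himate]

[himate]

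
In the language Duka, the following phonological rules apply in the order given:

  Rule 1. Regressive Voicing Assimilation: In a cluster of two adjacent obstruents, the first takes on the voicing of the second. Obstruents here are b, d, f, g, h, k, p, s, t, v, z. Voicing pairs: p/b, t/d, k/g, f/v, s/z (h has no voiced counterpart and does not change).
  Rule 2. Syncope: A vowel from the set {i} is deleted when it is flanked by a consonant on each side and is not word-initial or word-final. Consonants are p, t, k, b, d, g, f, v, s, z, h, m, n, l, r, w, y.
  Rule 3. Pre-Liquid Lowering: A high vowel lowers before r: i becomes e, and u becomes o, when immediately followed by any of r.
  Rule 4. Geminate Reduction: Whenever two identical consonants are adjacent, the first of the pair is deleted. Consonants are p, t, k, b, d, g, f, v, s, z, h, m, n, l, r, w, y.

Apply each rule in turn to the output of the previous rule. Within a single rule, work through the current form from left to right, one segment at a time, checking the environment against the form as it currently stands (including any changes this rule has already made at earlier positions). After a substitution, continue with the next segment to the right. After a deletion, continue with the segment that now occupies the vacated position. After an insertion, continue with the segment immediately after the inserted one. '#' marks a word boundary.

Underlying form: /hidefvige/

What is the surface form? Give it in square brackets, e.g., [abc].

[hdevge]

Rule 1 Regressive Voicing Assimilation: [hidefvige] → [hidevvige]
Rule 2 Syncope: [hidevvige] → [hdevvge]
Rule 3 Pre-Liquid Lowering: no change — [hdevvge]
Rule 4 Geminate Reduction: [hdevvge] → [hdevge]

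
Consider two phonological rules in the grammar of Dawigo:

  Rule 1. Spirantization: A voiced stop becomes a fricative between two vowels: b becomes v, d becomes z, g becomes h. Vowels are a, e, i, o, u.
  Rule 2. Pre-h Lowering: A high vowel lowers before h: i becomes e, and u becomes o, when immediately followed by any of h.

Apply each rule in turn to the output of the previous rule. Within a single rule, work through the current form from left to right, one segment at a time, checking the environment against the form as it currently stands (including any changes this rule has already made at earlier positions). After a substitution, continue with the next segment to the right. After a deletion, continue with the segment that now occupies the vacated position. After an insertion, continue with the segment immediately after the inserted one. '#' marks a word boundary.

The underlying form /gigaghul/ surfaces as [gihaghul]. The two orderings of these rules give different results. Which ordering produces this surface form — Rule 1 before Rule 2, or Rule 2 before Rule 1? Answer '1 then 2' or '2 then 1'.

Order 1 then 2:
  1 Spirantization: [gigaghul] → [gihaghul]
  2 Pre-h Lowering: [gihaghul] → [gehaghul]
  result: [gehaghul]
Order 2 then 1:
  2 Pre-h Lowering: no change — [gigaghul]
  1 Spirantization: [gigaghul] → [gihaghul]
  result: [gihaghul]

2 then 1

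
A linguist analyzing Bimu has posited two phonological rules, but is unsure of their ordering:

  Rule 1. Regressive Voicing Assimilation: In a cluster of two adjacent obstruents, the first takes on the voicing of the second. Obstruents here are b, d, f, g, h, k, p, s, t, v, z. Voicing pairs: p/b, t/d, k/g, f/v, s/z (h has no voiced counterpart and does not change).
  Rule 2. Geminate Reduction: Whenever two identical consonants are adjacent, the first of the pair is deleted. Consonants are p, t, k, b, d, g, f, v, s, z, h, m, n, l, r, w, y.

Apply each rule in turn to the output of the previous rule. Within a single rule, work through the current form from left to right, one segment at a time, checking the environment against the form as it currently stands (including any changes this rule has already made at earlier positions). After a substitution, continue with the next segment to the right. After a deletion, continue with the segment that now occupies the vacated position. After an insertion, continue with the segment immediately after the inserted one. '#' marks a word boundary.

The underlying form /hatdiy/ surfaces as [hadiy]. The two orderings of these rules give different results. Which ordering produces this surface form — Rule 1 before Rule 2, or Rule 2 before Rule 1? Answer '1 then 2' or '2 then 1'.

1 then 2

Order 1 then 2:
  1 Regressive Voicing Assimilation: [hatdiy] → [haddiy]
  2 Geminate Reduction: [haddiy] → [hadiy]
  result: [hadiy]
Order 2 then 1:
  2 Geminate Reduction: no change — [hatdiy]
  1 Regressive Voicing Assimilation: [hatdiy] → [haddiy]
  result: [haddiy]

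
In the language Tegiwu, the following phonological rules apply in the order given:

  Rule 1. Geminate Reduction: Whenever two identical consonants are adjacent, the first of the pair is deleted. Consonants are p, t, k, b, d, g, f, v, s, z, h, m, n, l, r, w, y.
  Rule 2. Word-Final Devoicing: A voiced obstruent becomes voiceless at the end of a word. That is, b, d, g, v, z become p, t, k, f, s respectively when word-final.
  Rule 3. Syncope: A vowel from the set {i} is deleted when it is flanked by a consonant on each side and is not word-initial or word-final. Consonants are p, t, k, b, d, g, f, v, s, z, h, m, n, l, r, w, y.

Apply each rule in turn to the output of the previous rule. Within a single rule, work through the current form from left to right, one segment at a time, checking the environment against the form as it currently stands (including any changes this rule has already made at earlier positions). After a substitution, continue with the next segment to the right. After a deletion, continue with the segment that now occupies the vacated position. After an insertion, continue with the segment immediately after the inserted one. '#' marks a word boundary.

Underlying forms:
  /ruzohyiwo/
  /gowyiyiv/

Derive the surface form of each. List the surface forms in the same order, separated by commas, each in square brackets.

/ruzohyiwo/:
  Rule 1 Geminate Reduction: no change — [ruzohyiwo]
  Rule 2 Word-Final Devoicing: no change — [ruzohyiwo]
  Rule 3 Syncope: [ruzohyiwo] → [ruzohywo]
/gowyiyiv/:
  Rule 1 Geminate Reduction: no change — [gowyiyiv]
  Rule 2 Word-Final Devoicing: [gowyiyiv] → [gowyiyif]
  Rule 3 Syncope: [gowyiyif] → [gowyyf]

[ruzohywo], [gowyyf]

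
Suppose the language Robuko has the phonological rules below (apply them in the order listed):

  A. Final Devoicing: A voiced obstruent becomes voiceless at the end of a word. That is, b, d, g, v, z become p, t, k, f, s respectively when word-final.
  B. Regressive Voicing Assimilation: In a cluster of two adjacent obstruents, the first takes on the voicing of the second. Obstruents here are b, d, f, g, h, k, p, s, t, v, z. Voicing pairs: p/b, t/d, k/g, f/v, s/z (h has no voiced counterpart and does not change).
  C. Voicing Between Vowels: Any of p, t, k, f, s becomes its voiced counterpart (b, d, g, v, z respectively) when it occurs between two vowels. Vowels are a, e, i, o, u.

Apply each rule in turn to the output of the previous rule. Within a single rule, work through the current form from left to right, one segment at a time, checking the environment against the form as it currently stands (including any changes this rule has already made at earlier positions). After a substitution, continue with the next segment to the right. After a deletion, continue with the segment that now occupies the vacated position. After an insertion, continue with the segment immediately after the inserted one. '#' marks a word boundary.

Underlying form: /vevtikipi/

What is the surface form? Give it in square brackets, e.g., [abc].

A Final Devoicing: no change — [vevtikipi]
B Regressive Voicing Assimilation: [vevtikipi] → [veftikipi]
C Voicing Between Vowels: [veftikipi] → [veftigibi]

[veftigibi]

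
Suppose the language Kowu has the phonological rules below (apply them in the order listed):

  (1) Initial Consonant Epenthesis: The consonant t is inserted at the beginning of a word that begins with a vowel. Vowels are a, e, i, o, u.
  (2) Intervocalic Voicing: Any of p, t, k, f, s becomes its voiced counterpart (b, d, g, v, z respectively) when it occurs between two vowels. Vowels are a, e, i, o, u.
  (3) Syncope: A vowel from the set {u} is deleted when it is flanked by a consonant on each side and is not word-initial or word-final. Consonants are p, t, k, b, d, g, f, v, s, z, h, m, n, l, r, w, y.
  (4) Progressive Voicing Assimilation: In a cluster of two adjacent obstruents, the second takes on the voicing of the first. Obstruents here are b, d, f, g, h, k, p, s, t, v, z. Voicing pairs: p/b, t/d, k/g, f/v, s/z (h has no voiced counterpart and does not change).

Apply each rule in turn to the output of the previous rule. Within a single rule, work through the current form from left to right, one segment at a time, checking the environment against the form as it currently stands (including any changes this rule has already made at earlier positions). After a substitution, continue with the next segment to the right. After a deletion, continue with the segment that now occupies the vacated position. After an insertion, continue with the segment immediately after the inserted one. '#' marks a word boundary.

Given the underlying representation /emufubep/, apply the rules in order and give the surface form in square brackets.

(1) Initial Consonant Epenthesis: [emufubep] → [temufubep]
(2) Intervocalic Voicing: [temufubep] → [temuvubep]
(3) Syncope: [temuvubep] → [temvbep]
(4) Progressive Voicing Assimilation: no change — [temvbep]

[temvbep]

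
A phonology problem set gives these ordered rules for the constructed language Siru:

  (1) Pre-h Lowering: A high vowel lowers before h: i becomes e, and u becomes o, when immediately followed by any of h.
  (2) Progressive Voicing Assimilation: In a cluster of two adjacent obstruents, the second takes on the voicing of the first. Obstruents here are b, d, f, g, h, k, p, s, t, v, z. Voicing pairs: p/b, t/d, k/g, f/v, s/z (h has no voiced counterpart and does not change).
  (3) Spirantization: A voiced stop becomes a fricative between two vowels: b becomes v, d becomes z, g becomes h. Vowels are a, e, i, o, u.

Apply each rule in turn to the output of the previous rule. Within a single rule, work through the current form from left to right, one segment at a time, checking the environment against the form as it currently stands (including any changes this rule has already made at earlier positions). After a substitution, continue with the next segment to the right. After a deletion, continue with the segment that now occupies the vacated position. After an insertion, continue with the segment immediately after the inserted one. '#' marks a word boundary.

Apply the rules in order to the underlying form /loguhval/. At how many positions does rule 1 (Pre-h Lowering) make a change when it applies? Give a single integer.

1

(1) Pre-h Lowering: [loguhval] → [logohval]
(2) Progressive Voicing Assimilation: [logohval] → [logohfal]
(3) Spirantization: [logohfal] → [lohohfal]
Rule 1 changed 1 position(s).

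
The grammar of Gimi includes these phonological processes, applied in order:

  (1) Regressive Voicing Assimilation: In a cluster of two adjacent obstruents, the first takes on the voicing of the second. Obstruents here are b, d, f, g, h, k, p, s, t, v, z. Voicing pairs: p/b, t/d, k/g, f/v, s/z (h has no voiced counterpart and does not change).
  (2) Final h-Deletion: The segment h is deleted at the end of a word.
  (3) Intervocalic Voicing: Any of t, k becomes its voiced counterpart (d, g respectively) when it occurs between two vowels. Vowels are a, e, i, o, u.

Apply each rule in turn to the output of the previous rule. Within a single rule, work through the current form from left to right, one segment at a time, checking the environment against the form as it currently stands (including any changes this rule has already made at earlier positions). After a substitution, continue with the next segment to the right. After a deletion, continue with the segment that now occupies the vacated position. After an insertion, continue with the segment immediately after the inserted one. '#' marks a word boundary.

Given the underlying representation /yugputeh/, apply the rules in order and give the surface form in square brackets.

[yukpude]

(1) Regressive Voicing Assimilation: [yugputeh] → [yukputeh]
(2) Final h-Deletion: [yukputeh] → [yukpute]
(3) Intervocalic Voicing: [yukpute] → [yukpude]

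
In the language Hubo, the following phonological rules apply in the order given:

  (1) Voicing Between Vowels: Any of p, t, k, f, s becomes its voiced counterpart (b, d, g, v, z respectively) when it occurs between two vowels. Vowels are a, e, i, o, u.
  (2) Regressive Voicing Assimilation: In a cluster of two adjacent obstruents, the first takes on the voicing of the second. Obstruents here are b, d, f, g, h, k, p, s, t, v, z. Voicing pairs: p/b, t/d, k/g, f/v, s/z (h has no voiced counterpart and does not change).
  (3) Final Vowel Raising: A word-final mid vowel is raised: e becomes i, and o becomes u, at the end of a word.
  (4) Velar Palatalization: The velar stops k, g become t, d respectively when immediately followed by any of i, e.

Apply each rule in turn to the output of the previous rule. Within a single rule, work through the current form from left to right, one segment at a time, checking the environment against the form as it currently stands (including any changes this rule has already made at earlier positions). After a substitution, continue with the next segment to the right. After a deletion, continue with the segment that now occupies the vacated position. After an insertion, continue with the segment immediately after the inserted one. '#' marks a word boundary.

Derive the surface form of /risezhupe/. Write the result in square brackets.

[rizeshubi]

(1) Voicing Between Vowels: [risezhupe] → [rizezhube]
(2) Regressive Voicing Assimilation: [rizezhube] → [rizeshube]
(3) Final Vowel Raising: [rizeshube] → [rizeshubi]
(4) Velar Palatalization: no change — [rizeshubi]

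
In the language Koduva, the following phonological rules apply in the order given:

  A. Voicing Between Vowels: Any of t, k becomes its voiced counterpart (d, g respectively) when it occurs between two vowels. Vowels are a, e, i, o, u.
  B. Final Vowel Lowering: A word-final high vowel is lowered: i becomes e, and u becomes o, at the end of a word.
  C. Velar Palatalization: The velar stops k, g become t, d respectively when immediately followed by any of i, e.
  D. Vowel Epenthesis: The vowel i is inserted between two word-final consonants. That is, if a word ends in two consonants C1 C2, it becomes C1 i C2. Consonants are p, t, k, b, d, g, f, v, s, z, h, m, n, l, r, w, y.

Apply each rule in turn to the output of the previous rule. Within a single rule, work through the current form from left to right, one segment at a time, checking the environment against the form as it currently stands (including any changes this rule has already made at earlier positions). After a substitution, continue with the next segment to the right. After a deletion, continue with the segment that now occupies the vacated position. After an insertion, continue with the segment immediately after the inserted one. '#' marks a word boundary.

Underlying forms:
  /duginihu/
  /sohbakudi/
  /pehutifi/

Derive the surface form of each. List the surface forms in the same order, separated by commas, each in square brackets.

[dudiniho], [sohbagude], [pehudife]

/duginihu/:
  A Voicing Between Vowels: no change — [duginihu]
  B Final Vowel Lowering: [duginihu] → [duginiho]
  C Velar Palatalization: [duginiho] → [dudiniho]
  D Vowel Epenthesis: no change — [dudiniho]
/sohbakudi/:
  A Voicing Between Vowels: [sohbakudi] → [sohbagudi]
  B Final Vowel Lowering: [sohbagudi] → [sohbagude]
  C Velar Palatalization: no change — [sohbagude]
  D Vowel Epenthesis: no change — [sohbagude]
/pehutifi/:
  A Voicing Between Vowels: [pehutifi] → [pehudifi]
  B Final Vowel Lowering: [pehudifi] → [pehudife]
  C Velar Palatalization: no change — [pehudife]
  D Vowel Epenthesis: no change — [pehudife]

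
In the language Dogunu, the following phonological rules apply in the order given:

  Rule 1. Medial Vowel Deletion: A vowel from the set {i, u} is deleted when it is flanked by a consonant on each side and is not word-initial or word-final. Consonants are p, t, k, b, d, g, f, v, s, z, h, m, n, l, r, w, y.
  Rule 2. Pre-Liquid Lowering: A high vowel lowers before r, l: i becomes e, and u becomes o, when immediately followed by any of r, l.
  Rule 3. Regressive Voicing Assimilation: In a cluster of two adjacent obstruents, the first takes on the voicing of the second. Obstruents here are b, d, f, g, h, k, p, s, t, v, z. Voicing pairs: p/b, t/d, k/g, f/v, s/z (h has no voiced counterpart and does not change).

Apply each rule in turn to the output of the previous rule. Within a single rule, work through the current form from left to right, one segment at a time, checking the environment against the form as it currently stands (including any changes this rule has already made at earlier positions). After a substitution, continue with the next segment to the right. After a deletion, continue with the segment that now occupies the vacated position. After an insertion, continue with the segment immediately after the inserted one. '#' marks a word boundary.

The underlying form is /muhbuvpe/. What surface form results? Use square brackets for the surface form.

Rule 1 Medial Vowel Deletion: [muhbuvpe] → [mhbvpe]
Rule 2 Pre-Liquid Lowering: no change — [mhbvpe]
Rule 3 Regressive Voicing Assimilation: [mhbvpe] → [mhbfpe]

[mhbfpe]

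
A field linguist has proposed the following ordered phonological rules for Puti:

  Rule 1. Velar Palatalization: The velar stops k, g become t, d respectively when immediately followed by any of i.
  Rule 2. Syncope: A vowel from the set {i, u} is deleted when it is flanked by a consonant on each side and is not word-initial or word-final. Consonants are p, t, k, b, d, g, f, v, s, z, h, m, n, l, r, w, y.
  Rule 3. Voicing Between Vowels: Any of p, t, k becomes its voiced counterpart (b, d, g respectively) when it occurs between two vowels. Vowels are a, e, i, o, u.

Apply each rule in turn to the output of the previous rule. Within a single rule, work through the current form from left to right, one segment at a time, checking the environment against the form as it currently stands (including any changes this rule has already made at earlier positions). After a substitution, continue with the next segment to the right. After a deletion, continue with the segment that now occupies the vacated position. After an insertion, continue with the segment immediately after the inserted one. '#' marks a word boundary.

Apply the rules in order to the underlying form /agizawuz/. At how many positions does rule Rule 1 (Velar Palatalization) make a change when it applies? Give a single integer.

1

Rule 1 Velar Palatalization: [agizawuz] → [adizawuz]
Rule 2 Syncope: [adizawuz] → [adzawz]
Rule 3 Voicing Between Vowels: no change — [adzawz]
Rule Rule 1 changed 1 position(s).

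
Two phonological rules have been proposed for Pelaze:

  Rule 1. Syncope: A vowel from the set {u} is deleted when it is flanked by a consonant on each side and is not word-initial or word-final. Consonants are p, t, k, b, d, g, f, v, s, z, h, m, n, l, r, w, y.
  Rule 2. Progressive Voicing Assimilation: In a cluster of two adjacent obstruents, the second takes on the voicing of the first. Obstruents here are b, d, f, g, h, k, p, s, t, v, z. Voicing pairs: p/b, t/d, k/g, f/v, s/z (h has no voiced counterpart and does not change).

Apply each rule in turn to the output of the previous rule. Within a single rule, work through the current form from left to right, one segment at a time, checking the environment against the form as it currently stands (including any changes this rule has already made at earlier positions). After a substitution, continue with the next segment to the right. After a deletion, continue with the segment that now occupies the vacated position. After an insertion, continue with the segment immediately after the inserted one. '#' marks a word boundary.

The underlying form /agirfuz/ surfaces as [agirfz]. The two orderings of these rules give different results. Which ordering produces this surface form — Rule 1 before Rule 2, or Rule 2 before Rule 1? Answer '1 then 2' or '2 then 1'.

Order 1 then 2:
  1 Syncope: [agirfuz] → [agirfz]
  2 Progressive Voicing Assimilation: [agirfz] → [agirfs]
  result: [agirfs]
Order 2 then 1:
  2 Progressive Voicing Assimilation: no change — [agirfuz]
  1 Syncope: [agirfuz] → [agirfz]
  result: [agirfz]

2 then 1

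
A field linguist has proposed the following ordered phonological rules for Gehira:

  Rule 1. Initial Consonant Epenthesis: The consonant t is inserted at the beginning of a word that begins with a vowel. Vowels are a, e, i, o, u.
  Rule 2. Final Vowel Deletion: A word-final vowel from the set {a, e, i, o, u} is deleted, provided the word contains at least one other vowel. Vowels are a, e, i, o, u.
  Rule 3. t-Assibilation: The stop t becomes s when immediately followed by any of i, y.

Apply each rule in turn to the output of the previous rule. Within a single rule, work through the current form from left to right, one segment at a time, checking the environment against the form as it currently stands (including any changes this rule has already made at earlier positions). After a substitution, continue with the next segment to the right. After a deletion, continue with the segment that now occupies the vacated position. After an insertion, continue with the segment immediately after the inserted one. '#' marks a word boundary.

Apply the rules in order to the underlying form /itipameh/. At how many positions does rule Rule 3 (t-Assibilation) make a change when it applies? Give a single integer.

2

Rule 1 Initial Consonant Epenthesis: [itipameh] → [titipameh]
Rule 2 Final Vowel Deletion: no change — [titipameh]
Rule 3 t-Assibilation: [titipameh] → [sisipameh]
Rule Rule 3 changed 2 position(s).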